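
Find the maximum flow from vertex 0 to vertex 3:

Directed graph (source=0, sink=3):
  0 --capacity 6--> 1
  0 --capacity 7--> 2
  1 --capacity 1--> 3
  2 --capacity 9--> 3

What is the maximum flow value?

Computing max flow:
  Flow on (0->1): 1/6
  Flow on (0->2): 7/7
  Flow on (1->3): 1/1
  Flow on (2->3): 7/9
Maximum flow = 8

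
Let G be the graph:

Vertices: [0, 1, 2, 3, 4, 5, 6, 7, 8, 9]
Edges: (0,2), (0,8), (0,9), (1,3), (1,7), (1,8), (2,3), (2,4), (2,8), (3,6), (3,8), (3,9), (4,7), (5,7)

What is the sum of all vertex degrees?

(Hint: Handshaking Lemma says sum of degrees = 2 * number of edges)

Count edges: 14 edges.
By Handshaking Lemma: sum of degrees = 2 * 14 = 28.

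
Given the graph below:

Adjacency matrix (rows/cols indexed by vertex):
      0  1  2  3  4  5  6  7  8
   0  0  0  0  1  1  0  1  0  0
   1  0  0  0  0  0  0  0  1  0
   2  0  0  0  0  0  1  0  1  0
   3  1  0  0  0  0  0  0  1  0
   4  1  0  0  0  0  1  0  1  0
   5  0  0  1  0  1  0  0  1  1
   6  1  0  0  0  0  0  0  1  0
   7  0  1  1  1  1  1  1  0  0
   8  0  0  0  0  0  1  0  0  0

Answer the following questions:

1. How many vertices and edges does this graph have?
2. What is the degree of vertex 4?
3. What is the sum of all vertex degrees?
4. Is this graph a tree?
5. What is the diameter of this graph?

Count: 9 vertices, 12 edges.
Vertex 4 has neighbors [0, 5, 7], degree = 3.
Handshaking lemma: 2 * 12 = 24.
A tree on 9 vertices has 8 edges. This graph has 12 edges (4 extra). Not a tree.
Diameter (longest shortest path) = 3.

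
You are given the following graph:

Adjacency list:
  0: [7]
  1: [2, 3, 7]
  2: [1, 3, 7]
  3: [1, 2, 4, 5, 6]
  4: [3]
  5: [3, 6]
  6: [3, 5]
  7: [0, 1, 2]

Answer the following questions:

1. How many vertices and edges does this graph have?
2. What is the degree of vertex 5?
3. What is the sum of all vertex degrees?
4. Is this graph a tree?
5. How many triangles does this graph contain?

Count: 8 vertices, 10 edges.
Vertex 5 has neighbors [3, 6], degree = 2.
Handshaking lemma: 2 * 10 = 20.
A tree on 8 vertices has 7 edges. This graph has 10 edges (3 extra). Not a tree.
Number of triangles = 3.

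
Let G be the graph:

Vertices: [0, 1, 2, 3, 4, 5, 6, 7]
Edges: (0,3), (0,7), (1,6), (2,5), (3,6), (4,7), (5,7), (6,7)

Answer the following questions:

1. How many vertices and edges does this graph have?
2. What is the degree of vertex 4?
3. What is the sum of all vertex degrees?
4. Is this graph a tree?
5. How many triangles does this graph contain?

Count: 8 vertices, 8 edges.
Vertex 4 has neighbors [7], degree = 1.
Handshaking lemma: 2 * 8 = 16.
A tree on 8 vertices has 7 edges. This graph has 8 edges (1 extra). Not a tree.
Number of triangles = 0.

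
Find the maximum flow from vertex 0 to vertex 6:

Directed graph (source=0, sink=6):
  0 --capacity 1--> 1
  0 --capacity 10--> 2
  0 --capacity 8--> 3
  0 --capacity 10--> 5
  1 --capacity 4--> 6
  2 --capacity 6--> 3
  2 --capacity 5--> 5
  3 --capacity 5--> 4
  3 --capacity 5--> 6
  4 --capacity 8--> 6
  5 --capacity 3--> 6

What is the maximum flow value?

Computing max flow:
  Flow on (0->1): 1/1
  Flow on (0->2): 5/10
  Flow on (0->3): 5/8
  Flow on (0->5): 3/10
  Flow on (1->6): 1/4
  Flow on (2->3): 5/6
  Flow on (3->4): 5/5
  Flow on (3->6): 5/5
  Flow on (4->6): 5/8
  Flow on (5->6): 3/3
Maximum flow = 14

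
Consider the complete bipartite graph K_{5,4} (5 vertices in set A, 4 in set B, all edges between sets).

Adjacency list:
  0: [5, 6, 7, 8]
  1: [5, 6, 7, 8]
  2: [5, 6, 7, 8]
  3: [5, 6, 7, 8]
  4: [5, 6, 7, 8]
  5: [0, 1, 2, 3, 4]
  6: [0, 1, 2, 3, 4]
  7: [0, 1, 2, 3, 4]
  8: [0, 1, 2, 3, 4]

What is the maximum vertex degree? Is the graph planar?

Set-A vertices have degree 4; set-B vertices have degree 5. Maximum degree = max(5,4) = 5.
K_{5,4} contains K_{3,3} as a subgraph (since both sides have >= 3 vertices); by Kuratowski's theorem it is not planar.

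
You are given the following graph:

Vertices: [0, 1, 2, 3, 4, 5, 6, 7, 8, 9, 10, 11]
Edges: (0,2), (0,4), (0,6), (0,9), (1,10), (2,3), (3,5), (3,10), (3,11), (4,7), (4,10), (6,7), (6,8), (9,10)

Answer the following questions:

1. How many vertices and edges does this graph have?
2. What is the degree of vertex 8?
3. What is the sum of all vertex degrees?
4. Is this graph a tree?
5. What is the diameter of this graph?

Count: 12 vertices, 14 edges.
Vertex 8 has neighbors [6], degree = 1.
Handshaking lemma: 2 * 14 = 28.
A tree on 12 vertices has 11 edges. This graph has 14 edges (3 extra). Not a tree.
Diameter (longest shortest path) = 5.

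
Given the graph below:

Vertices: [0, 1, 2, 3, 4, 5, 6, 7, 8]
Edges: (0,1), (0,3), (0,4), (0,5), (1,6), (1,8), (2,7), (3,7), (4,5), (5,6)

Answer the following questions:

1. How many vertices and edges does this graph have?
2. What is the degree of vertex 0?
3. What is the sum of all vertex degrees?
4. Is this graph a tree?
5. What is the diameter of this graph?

Count: 9 vertices, 10 edges.
Vertex 0 has neighbors [1, 3, 4, 5], degree = 4.
Handshaking lemma: 2 * 10 = 20.
A tree on 9 vertices has 8 edges. This graph has 10 edges (2 extra). Not a tree.
Diameter (longest shortest path) = 5.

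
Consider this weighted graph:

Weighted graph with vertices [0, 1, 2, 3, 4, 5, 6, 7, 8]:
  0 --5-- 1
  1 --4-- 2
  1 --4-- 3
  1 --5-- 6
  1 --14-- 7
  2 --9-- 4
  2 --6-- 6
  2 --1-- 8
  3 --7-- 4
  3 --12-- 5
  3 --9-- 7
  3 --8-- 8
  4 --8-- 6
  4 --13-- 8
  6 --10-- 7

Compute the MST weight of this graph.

Applying Kruskal's algorithm (sort edges by weight, add if no cycle):
  Add (2,8) w=1
  Add (1,3) w=4
  Add (1,2) w=4
  Add (0,1) w=5
  Add (1,6) w=5
  Skip (2,6) w=6 (creates cycle)
  Add (3,4) w=7
  Skip (3,8) w=8 (creates cycle)
  Skip (4,6) w=8 (creates cycle)
  Skip (2,4) w=9 (creates cycle)
  Add (3,7) w=9
  Skip (6,7) w=10 (creates cycle)
  Add (3,5) w=12
  Skip (4,8) w=13 (creates cycle)
  Skip (1,7) w=14 (creates cycle)
MST weight = 47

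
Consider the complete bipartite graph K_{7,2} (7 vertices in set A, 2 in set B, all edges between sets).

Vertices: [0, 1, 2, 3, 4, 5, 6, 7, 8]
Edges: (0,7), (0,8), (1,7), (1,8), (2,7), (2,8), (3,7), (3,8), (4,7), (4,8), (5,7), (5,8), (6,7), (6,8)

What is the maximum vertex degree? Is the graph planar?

Set-A vertices have degree 2; set-B vertices have degree 7. Maximum degree = max(7,2) = 7.
min(7,2) <= 2, so K_{7,2} avoids a K_{3,3} subdivision and is planar.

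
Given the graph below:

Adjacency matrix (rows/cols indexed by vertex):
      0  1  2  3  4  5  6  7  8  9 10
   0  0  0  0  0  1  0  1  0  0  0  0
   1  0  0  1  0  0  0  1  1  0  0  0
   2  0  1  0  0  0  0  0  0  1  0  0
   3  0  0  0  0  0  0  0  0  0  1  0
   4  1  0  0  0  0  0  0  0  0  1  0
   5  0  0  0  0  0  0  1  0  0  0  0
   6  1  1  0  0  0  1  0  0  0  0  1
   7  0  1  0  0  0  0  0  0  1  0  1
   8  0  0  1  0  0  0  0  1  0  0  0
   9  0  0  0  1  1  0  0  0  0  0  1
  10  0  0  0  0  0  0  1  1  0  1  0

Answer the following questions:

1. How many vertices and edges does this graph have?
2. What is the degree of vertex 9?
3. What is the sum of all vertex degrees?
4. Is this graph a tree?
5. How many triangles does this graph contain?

Count: 11 vertices, 13 edges.
Vertex 9 has neighbors [3, 4, 10], degree = 3.
Handshaking lemma: 2 * 13 = 26.
A tree on 11 vertices has 10 edges. This graph has 13 edges (3 extra). Not a tree.
Number of triangles = 0.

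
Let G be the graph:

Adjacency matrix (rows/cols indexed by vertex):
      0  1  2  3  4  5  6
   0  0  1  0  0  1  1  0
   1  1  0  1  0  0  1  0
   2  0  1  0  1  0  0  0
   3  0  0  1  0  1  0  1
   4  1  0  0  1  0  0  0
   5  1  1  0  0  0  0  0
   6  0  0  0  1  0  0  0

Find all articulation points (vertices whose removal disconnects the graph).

An articulation point is a vertex whose removal disconnects the graph.
Articulation points: [3]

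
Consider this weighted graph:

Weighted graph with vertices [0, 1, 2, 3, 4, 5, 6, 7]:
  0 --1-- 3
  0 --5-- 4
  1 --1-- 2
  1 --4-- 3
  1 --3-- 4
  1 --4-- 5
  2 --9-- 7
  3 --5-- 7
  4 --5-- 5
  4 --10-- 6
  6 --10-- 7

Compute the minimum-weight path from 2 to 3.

Using Dijkstra's algorithm from vertex 2:
Shortest path: 2 -> 1 -> 3
Total weight: 1 + 4 = 5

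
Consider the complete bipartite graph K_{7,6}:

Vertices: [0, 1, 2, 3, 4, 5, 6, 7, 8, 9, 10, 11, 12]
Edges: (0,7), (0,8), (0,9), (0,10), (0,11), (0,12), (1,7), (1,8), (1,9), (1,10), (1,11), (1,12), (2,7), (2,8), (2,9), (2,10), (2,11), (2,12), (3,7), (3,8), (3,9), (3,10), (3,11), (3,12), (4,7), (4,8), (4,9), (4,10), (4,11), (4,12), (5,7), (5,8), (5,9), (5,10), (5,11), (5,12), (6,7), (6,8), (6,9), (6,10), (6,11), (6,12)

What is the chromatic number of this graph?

K_{7,6} is bipartite: vertices split into two independent sets of size 7 and 6.
Color one set 0, the other 1. No adjacent vertices share a color.
Chromatic number = 2.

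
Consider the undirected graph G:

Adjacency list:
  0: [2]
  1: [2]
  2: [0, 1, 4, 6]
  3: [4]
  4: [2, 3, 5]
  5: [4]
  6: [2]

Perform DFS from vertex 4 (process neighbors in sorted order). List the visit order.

DFS from vertex 4 (neighbors processed in ascending order):
Visit order: 4, 2, 0, 1, 6, 3, 5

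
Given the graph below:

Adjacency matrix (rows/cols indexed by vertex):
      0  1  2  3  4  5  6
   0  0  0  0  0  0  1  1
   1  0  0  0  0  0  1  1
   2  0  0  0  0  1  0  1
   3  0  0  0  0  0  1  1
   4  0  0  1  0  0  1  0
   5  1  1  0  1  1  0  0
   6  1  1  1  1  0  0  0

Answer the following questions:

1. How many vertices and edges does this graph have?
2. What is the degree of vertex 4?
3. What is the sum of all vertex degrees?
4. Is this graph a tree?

Count: 7 vertices, 9 edges.
Vertex 4 has neighbors [2, 5], degree = 2.
Handshaking lemma: 2 * 9 = 18.
A tree on 7 vertices has 6 edges. This graph has 9 edges (3 extra). Not a tree.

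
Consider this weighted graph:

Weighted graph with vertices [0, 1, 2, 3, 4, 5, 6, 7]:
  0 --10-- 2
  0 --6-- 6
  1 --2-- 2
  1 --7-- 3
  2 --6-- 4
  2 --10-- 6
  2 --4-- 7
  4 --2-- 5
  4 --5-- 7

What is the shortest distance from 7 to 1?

Using Dijkstra's algorithm from vertex 7:
Shortest path: 7 -> 2 -> 1
Total weight: 4 + 2 = 6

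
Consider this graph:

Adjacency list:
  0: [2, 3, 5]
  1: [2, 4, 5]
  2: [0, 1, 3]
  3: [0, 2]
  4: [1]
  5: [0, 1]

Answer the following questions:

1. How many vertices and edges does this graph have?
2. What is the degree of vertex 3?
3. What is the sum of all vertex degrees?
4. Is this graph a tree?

Count: 6 vertices, 7 edges.
Vertex 3 has neighbors [0, 2], degree = 2.
Handshaking lemma: 2 * 7 = 14.
A tree on 6 vertices has 5 edges. This graph has 7 edges (2 extra). Not a tree.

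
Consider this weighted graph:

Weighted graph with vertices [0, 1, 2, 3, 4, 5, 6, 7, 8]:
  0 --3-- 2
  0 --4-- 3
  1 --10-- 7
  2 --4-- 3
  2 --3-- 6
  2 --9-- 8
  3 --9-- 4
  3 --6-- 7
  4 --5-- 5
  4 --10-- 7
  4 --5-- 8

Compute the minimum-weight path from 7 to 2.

Using Dijkstra's algorithm from vertex 7:
Shortest path: 7 -> 3 -> 2
Total weight: 6 + 4 = 10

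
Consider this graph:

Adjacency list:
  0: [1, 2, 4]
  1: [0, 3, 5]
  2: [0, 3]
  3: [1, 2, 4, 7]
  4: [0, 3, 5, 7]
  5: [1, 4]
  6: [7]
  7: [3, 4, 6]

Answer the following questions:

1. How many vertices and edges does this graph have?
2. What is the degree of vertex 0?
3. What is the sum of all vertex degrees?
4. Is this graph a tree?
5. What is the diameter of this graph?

Count: 8 vertices, 11 edges.
Vertex 0 has neighbors [1, 2, 4], degree = 3.
Handshaking lemma: 2 * 11 = 22.
A tree on 8 vertices has 7 edges. This graph has 11 edges (4 extra). Not a tree.
Diameter (longest shortest path) = 3.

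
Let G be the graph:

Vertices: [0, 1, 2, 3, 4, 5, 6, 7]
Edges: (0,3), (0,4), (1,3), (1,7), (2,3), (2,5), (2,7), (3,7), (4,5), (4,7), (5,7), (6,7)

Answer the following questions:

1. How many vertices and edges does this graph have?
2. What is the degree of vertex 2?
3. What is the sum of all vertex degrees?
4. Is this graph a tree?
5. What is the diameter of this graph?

Count: 8 vertices, 12 edges.
Vertex 2 has neighbors [3, 5, 7], degree = 3.
Handshaking lemma: 2 * 12 = 24.
A tree on 8 vertices has 7 edges. This graph has 12 edges (5 extra). Not a tree.
Diameter (longest shortest path) = 3.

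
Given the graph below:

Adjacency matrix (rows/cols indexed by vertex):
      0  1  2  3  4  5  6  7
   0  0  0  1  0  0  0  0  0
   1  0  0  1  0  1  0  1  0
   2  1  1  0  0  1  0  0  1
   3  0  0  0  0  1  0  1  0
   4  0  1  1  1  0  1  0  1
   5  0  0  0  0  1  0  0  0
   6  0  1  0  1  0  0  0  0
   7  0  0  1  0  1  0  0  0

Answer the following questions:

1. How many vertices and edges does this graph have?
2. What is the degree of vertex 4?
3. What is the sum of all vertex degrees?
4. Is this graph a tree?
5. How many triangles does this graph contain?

Count: 8 vertices, 10 edges.
Vertex 4 has neighbors [1, 2, 3, 5, 7], degree = 5.
Handshaking lemma: 2 * 10 = 20.
A tree on 8 vertices has 7 edges. This graph has 10 edges (3 extra). Not a tree.
Number of triangles = 2.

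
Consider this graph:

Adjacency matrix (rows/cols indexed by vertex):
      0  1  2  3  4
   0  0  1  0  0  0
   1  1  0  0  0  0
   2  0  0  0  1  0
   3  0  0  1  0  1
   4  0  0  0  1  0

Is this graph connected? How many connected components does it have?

Checking connectivity: the graph has 2 connected component(s).
Components: [[0, 1], [2, 3, 4]]. The graph is NOT connected.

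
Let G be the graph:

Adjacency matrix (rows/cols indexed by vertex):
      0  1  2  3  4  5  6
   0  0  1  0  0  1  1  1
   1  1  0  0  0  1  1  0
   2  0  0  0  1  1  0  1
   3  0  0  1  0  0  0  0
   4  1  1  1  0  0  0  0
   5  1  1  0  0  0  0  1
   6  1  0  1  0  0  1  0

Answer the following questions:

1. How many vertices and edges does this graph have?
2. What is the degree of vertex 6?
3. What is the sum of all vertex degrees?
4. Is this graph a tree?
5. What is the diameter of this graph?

Count: 7 vertices, 10 edges.
Vertex 6 has neighbors [0, 2, 5], degree = 3.
Handshaking lemma: 2 * 10 = 20.
A tree on 7 vertices has 6 edges. This graph has 10 edges (4 extra). Not a tree.
Diameter (longest shortest path) = 3.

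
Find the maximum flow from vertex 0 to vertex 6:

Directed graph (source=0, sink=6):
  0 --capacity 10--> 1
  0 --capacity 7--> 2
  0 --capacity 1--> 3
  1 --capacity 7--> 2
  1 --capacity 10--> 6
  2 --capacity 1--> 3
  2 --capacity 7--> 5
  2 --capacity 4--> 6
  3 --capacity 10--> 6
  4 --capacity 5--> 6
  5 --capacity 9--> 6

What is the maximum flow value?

Computing max flow:
  Flow on (0->1): 10/10
  Flow on (0->2): 7/7
  Flow on (0->3): 1/1
  Flow on (1->6): 10/10
  Flow on (2->3): 1/1
  Flow on (2->5): 2/7
  Flow on (2->6): 4/4
  Flow on (3->6): 2/10
  Flow on (5->6): 2/9
Maximum flow = 18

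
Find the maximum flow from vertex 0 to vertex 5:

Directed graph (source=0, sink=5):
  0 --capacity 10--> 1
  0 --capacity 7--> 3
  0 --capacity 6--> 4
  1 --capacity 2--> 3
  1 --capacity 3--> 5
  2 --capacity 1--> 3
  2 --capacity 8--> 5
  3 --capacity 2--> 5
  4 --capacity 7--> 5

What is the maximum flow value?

Computing max flow:
  Flow on (0->1): 5/10
  Flow on (0->4): 6/6
  Flow on (1->3): 2/2
  Flow on (1->5): 3/3
  Flow on (3->5): 2/2
  Flow on (4->5): 6/7
Maximum flow = 11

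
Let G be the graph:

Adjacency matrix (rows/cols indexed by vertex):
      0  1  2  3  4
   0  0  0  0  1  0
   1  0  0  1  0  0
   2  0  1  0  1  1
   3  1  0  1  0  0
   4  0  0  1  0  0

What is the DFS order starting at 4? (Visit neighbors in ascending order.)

DFS from vertex 4 (neighbors processed in ascending order):
Visit order: 4, 2, 1, 3, 0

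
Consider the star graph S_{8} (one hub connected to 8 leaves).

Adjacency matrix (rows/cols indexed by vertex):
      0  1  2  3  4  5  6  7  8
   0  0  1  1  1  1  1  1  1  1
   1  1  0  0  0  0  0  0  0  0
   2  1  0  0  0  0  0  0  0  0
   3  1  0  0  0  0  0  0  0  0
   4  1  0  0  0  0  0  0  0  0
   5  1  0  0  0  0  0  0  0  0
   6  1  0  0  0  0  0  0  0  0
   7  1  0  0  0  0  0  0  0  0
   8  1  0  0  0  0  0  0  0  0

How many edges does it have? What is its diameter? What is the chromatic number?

Star graph S_{8}: the hub connects to all 8 leaves.
Edges = 8.
Diameter = 2 (any leaf to hub is 1, leaf to leaf through hub is 2).
Star graphs are bipartite (hub vs leaves), so chromatic number = 2.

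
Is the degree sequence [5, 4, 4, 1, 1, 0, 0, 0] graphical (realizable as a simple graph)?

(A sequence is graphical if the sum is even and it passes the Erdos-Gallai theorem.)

Sum of degrees = 15. Sum is odd, so the sequence is NOT graphical.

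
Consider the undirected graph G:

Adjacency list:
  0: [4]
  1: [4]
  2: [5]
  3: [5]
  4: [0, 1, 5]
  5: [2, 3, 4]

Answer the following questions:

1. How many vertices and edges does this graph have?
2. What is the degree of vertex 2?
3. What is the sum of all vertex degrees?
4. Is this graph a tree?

Count: 6 vertices, 5 edges.
Vertex 2 has neighbors [5], degree = 1.
Handshaking lemma: 2 * 5 = 10.
A graph is a tree iff it is connected and has exactly n-1 edges. This graph is connected (all 6 vertices in one component) and has 6-1 = 5 edges. It is a tree.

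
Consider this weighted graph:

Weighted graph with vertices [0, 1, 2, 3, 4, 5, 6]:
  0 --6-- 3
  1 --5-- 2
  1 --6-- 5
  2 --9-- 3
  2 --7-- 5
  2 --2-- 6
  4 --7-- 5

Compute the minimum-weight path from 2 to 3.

Using Dijkstra's algorithm from vertex 2:
Shortest path: 2 -> 3
Total weight: 9 = 9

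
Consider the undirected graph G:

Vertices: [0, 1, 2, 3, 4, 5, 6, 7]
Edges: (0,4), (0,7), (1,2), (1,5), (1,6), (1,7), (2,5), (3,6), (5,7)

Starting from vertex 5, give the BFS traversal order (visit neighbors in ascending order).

BFS from vertex 5 (neighbors processed in ascending order):
Visit order: 5, 1, 2, 7, 6, 0, 3, 4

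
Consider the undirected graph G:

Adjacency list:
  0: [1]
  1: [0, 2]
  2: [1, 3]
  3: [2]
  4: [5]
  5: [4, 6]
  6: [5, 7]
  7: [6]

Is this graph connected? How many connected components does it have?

Checking connectivity: the graph has 2 connected component(s).
Components: [[0, 1, 2, 3], [4, 5, 6, 7]]. The graph is NOT connected.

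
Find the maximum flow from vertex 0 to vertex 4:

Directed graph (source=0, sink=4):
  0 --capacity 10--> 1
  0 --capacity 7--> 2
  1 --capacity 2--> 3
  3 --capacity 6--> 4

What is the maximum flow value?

Computing max flow:
  Flow on (0->1): 2/10
  Flow on (1->3): 2/2
  Flow on (3->4): 2/6
Maximum flow = 2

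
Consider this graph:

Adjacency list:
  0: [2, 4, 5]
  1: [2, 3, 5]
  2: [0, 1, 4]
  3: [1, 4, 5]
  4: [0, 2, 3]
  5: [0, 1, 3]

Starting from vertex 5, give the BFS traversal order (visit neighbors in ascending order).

BFS from vertex 5 (neighbors processed in ascending order):
Visit order: 5, 0, 1, 3, 2, 4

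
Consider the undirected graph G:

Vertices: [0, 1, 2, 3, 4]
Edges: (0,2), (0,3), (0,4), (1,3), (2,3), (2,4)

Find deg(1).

Vertex 1 has neighbors [3], so deg(1) = 1.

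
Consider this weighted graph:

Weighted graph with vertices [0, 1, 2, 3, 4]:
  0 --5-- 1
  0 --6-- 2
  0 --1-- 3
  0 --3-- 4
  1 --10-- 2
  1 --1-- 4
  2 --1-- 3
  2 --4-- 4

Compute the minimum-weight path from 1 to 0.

Using Dijkstra's algorithm from vertex 1:
Shortest path: 1 -> 4 -> 0
Total weight: 1 + 3 = 4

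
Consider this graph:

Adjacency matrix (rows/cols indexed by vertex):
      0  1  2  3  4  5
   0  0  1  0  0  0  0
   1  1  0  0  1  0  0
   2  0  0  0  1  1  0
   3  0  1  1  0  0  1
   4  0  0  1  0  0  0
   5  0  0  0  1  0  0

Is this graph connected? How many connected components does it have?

Checking connectivity: the graph has 1 connected component(s).
All vertices are reachable from each other. The graph IS connected.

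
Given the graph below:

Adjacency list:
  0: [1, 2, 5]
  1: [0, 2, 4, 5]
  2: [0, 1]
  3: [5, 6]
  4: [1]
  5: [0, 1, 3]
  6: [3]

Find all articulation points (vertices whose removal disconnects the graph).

An articulation point is a vertex whose removal disconnects the graph.
Articulation points: [1, 3, 5]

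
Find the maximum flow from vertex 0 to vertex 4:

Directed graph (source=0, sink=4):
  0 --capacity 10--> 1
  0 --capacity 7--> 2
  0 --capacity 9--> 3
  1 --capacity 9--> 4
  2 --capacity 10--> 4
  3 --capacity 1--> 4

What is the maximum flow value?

Computing max flow:
  Flow on (0->1): 9/10
  Flow on (0->2): 7/7
  Flow on (0->3): 1/9
  Flow on (1->4): 9/9
  Flow on (2->4): 7/10
  Flow on (3->4): 1/1
Maximum flow = 17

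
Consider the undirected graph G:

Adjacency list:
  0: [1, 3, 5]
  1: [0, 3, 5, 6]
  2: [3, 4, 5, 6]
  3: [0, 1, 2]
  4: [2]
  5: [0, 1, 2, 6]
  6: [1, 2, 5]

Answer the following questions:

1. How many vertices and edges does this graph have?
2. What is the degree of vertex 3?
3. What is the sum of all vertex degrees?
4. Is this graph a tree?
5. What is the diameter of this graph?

Count: 7 vertices, 11 edges.
Vertex 3 has neighbors [0, 1, 2], degree = 3.
Handshaking lemma: 2 * 11 = 22.
A tree on 7 vertices has 6 edges. This graph has 11 edges (5 extra). Not a tree.
Diameter (longest shortest path) = 3.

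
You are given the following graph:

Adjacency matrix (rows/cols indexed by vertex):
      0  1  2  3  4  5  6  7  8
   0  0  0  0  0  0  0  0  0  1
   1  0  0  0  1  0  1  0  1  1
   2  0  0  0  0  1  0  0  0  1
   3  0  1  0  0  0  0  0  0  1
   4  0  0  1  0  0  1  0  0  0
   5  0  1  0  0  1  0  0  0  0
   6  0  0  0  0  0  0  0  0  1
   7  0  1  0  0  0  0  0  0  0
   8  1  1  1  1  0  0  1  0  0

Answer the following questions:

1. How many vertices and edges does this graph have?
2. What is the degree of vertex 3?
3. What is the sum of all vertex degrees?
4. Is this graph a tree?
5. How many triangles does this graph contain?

Count: 9 vertices, 10 edges.
Vertex 3 has neighbors [1, 8], degree = 2.
Handshaking lemma: 2 * 10 = 20.
A tree on 9 vertices has 8 edges. This graph has 10 edges (2 extra). Not a tree.
Number of triangles = 1.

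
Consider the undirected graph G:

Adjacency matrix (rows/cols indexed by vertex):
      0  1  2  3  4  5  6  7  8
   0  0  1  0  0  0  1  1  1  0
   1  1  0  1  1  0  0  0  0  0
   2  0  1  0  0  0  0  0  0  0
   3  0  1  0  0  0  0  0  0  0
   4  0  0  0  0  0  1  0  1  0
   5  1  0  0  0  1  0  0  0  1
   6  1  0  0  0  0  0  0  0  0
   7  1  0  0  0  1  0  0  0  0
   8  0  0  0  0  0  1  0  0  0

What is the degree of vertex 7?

Vertex 7 has neighbors [0, 4], so deg(7) = 2.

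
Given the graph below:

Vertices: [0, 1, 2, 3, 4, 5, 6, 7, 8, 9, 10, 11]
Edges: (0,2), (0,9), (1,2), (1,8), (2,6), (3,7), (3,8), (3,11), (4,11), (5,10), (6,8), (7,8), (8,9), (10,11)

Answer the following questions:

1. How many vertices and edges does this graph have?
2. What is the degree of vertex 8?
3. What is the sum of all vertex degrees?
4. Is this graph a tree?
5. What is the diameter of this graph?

Count: 12 vertices, 14 edges.
Vertex 8 has neighbors [1, 3, 6, 7, 9], degree = 5.
Handshaking lemma: 2 * 14 = 28.
A tree on 12 vertices has 11 edges. This graph has 14 edges (3 extra). Not a tree.
Diameter (longest shortest path) = 6.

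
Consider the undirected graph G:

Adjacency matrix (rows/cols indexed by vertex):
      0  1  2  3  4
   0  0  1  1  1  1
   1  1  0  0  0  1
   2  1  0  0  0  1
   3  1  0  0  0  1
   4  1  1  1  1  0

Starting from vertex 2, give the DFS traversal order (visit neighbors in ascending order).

DFS from vertex 2 (neighbors processed in ascending order):
Visit order: 2, 0, 1, 4, 3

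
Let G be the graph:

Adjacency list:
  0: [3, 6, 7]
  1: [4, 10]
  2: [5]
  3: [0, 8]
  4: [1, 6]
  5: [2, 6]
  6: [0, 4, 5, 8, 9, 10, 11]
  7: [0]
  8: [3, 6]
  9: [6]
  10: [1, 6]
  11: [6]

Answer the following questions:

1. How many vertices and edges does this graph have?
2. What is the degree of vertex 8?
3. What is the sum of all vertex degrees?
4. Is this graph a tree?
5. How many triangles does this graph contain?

Count: 12 vertices, 13 edges.
Vertex 8 has neighbors [3, 6], degree = 2.
Handshaking lemma: 2 * 13 = 26.
A tree on 12 vertices has 11 edges. This graph has 13 edges (2 extra). Not a tree.
Number of triangles = 0.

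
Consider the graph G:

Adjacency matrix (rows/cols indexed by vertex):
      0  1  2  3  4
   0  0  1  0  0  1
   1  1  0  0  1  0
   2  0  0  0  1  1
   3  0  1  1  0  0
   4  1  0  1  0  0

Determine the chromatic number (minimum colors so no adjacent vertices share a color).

The graph has a maximum clique of size 2 (lower bound on chromatic number).
A valid 3-coloring: {0: 0, 1: 1, 2: 0, 3: 2, 4: 1}.
No proper 2-coloring exists (verified by exhaustive search).
Chromatic number = 3.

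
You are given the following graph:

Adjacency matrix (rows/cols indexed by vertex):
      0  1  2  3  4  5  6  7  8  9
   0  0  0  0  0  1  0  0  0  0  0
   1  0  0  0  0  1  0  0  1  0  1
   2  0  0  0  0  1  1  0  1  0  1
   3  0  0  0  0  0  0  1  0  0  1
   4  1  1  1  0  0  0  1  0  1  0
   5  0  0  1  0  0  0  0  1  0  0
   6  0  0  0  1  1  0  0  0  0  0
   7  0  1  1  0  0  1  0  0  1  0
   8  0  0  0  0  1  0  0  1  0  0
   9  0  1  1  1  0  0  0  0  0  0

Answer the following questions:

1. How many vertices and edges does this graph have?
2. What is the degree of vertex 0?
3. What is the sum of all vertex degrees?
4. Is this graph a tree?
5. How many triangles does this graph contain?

Count: 10 vertices, 14 edges.
Vertex 0 has neighbors [4], degree = 1.
Handshaking lemma: 2 * 14 = 28.
A tree on 10 vertices has 9 edges. This graph has 14 edges (5 extra). Not a tree.
Number of triangles = 1.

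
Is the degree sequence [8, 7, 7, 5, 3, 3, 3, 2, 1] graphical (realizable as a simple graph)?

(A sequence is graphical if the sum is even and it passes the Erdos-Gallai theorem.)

Sum of degrees = 39. Sum is odd, so the sequence is NOT graphical.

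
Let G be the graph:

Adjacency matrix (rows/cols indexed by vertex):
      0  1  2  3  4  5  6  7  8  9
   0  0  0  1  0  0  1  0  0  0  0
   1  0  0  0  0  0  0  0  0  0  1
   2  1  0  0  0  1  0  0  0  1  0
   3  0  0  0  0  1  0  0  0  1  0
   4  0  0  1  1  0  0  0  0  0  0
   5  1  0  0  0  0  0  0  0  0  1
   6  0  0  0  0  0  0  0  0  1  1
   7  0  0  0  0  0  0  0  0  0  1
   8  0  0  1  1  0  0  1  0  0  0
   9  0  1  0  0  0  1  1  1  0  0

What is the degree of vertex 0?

Vertex 0 has neighbors [2, 5], so deg(0) = 2.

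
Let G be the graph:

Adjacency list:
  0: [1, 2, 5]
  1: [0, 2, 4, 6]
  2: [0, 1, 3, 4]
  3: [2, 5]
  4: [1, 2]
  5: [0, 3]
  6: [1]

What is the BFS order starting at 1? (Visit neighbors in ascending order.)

BFS from vertex 1 (neighbors processed in ascending order):
Visit order: 1, 0, 2, 4, 6, 5, 3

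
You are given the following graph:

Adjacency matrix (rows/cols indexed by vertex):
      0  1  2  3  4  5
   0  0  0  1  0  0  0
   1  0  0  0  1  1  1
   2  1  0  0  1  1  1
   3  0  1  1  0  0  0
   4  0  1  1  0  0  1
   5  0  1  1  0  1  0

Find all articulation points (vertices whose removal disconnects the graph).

An articulation point is a vertex whose removal disconnects the graph.
Articulation points: [2]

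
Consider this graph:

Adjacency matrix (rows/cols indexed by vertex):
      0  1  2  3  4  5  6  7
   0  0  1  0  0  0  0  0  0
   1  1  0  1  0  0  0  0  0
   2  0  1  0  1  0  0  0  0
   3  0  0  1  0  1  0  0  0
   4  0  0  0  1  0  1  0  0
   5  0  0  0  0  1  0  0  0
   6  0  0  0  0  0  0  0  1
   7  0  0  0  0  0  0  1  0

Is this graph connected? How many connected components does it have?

Checking connectivity: the graph has 2 connected component(s).
Components: [[0, 1, 2, 3, 4, 5], [6, 7]]. The graph is NOT connected.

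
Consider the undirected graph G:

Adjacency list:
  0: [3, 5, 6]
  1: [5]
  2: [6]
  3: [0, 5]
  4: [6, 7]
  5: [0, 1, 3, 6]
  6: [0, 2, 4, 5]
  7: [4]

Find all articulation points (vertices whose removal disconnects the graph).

An articulation point is a vertex whose removal disconnects the graph.
Articulation points: [4, 5, 6]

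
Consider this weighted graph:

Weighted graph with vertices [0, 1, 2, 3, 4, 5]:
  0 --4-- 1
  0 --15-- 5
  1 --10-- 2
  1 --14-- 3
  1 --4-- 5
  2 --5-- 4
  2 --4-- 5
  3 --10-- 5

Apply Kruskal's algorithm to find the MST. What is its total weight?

Applying Kruskal's algorithm (sort edges by weight, add if no cycle):
  Add (0,1) w=4
  Add (1,5) w=4
  Add (2,5) w=4
  Add (2,4) w=5
  Skip (1,2) w=10 (creates cycle)
  Add (3,5) w=10
  Skip (1,3) w=14 (creates cycle)
  Skip (0,5) w=15 (creates cycle)
MST weight = 27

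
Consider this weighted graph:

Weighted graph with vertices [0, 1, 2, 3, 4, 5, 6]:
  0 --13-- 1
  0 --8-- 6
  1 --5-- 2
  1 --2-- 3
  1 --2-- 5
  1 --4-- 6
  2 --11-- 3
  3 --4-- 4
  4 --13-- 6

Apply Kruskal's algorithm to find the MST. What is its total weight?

Applying Kruskal's algorithm (sort edges by weight, add if no cycle):
  Add (1,5) w=2
  Add (1,3) w=2
  Add (1,6) w=4
  Add (3,4) w=4
  Add (1,2) w=5
  Add (0,6) w=8
  Skip (2,3) w=11 (creates cycle)
  Skip (0,1) w=13 (creates cycle)
  Skip (4,6) w=13 (creates cycle)
MST weight = 25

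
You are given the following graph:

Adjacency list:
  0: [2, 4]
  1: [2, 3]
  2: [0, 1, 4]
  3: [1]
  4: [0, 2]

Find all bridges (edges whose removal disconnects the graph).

A bridge is an edge whose removal increases the number of connected components.
Bridges found: (1,2), (1,3)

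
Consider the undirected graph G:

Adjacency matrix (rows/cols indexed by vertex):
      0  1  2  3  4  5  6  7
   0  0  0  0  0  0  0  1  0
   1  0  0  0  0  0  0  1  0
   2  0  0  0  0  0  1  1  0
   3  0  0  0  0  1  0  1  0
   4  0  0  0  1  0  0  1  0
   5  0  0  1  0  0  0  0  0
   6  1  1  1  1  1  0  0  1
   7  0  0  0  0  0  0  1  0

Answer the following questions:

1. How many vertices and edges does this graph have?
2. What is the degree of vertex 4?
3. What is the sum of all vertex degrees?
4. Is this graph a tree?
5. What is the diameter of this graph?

Count: 8 vertices, 8 edges.
Vertex 4 has neighbors [3, 6], degree = 2.
Handshaking lemma: 2 * 8 = 16.
A tree on 8 vertices has 7 edges. This graph has 8 edges (1 extra). Not a tree.
Diameter (longest shortest path) = 3.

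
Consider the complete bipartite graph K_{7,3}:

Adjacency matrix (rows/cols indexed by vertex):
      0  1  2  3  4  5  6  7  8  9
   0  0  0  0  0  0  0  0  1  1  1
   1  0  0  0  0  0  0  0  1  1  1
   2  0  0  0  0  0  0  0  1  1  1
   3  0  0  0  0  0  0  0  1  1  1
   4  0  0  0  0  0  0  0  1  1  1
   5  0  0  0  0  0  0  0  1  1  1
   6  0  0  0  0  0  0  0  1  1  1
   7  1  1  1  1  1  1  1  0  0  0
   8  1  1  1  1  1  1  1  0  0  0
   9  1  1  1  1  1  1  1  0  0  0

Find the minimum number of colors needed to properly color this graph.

K_{7,3} is bipartite: vertices split into two independent sets of size 7 and 3.
Color one set 0, the other 1. No adjacent vertices share a color.
Chromatic number = 2.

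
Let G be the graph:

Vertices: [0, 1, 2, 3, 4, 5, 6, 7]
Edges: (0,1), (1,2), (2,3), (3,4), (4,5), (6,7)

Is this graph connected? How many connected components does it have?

Checking connectivity: the graph has 2 connected component(s).
Components: [[0, 1, 2, 3, 4, 5], [6, 7]]. The graph is NOT connected.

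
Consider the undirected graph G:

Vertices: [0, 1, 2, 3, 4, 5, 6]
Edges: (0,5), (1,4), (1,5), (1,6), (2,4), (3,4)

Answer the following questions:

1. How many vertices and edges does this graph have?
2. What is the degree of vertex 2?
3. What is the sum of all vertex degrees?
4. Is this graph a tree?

Count: 7 vertices, 6 edges.
Vertex 2 has neighbors [4], degree = 1.
Handshaking lemma: 2 * 6 = 12.
A graph is a tree iff it is connected and has exactly n-1 edges. This graph is connected (all 7 vertices in one component) and has 7-1 = 6 edges. It is a tree.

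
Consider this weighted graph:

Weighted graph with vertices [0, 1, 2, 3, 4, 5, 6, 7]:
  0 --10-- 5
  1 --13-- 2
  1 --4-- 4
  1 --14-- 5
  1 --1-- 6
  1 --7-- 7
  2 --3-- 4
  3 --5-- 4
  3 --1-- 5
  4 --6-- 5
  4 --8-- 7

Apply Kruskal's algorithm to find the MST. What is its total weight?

Applying Kruskal's algorithm (sort edges by weight, add if no cycle):
  Add (1,6) w=1
  Add (3,5) w=1
  Add (2,4) w=3
  Add (1,4) w=4
  Add (3,4) w=5
  Skip (4,5) w=6 (creates cycle)
  Add (1,7) w=7
  Skip (4,7) w=8 (creates cycle)
  Add (0,5) w=10
  Skip (1,2) w=13 (creates cycle)
  Skip (1,5) w=14 (creates cycle)
MST weight = 31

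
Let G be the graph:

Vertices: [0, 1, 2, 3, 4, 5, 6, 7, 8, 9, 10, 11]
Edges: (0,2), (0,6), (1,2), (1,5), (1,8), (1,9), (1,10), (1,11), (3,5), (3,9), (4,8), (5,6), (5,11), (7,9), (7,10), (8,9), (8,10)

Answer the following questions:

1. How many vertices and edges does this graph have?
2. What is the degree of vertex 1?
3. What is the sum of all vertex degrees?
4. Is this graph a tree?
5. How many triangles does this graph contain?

Count: 12 vertices, 17 edges.
Vertex 1 has neighbors [2, 5, 8, 9, 10, 11], degree = 6.
Handshaking lemma: 2 * 17 = 34.
A tree on 12 vertices has 11 edges. This graph has 17 edges (6 extra). Not a tree.
Number of triangles = 3.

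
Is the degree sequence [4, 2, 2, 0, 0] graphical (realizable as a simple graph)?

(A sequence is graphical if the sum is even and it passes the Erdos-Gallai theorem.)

Sum of degrees = 8. Sum is even but fails Erdos-Gallai. The sequence is NOT graphical.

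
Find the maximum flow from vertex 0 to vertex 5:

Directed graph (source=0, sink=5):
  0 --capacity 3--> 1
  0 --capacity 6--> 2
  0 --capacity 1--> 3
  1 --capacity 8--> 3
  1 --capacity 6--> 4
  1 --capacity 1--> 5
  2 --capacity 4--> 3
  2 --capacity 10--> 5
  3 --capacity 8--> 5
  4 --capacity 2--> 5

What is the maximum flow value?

Computing max flow:
  Flow on (0->1): 3/3
  Flow on (0->2): 6/6
  Flow on (0->3): 1/1
  Flow on (1->3): 2/8
  Flow on (1->5): 1/1
  Flow on (2->5): 6/10
  Flow on (3->5): 3/8
Maximum flow = 10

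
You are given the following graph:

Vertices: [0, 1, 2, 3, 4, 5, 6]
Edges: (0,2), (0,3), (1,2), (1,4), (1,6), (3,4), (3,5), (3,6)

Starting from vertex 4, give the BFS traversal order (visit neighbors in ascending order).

BFS from vertex 4 (neighbors processed in ascending order):
Visit order: 4, 1, 3, 2, 6, 0, 5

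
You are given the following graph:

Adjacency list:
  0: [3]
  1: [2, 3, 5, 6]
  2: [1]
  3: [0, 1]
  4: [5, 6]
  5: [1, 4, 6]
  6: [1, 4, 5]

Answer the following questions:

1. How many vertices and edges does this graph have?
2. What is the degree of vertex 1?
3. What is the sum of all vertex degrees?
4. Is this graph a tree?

Count: 7 vertices, 8 edges.
Vertex 1 has neighbors [2, 3, 5, 6], degree = 4.
Handshaking lemma: 2 * 8 = 16.
A tree on 7 vertices has 6 edges. This graph has 8 edges (2 extra). Not a tree.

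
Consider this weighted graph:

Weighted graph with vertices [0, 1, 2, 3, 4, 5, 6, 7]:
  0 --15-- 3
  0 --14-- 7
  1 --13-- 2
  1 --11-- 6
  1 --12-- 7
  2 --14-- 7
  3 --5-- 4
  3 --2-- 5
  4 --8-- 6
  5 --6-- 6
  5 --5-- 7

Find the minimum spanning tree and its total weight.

Applying Kruskal's algorithm (sort edges by weight, add if no cycle):
  Add (3,5) w=2
  Add (3,4) w=5
  Add (5,7) w=5
  Add (5,6) w=6
  Skip (4,6) w=8 (creates cycle)
  Add (1,6) w=11
  Skip (1,7) w=12 (creates cycle)
  Add (1,2) w=13
  Add (0,7) w=14
  Skip (2,7) w=14 (creates cycle)
  Skip (0,3) w=15 (creates cycle)
MST weight = 56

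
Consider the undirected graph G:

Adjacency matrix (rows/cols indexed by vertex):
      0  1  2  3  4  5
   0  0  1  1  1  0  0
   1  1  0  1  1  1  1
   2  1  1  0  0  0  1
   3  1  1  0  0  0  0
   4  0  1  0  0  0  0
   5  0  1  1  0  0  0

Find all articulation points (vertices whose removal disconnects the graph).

An articulation point is a vertex whose removal disconnects the graph.
Articulation points: [1]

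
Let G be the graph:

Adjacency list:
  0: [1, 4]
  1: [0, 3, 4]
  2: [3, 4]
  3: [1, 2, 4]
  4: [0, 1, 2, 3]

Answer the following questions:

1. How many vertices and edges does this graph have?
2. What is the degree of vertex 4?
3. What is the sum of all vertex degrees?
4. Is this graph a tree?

Count: 5 vertices, 7 edges.
Vertex 4 has neighbors [0, 1, 2, 3], degree = 4.
Handshaking lemma: 2 * 7 = 14.
A tree on 5 vertices has 4 edges. This graph has 7 edges (3 extra). Not a tree.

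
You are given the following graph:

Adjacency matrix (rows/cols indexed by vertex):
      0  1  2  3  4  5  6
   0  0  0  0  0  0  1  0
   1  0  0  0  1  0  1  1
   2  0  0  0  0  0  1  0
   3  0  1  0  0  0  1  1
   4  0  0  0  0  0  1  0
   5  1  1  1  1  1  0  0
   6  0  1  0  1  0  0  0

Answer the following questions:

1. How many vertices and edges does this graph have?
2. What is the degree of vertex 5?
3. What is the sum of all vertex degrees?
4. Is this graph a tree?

Count: 7 vertices, 8 edges.
Vertex 5 has neighbors [0, 1, 2, 3, 4], degree = 5.
Handshaking lemma: 2 * 8 = 16.
A tree on 7 vertices has 6 edges. This graph has 8 edges (2 extra). Not a tree.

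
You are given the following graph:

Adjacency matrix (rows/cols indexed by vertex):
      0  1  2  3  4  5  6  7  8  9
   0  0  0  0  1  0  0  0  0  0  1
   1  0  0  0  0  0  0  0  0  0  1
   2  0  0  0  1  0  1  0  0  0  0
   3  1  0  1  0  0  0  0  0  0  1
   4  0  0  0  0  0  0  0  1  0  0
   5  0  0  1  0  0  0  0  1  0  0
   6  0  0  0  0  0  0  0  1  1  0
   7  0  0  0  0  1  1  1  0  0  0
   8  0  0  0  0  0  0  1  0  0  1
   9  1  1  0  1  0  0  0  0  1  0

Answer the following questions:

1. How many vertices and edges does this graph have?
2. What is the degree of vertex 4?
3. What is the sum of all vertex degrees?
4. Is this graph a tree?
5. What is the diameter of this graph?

Count: 10 vertices, 11 edges.
Vertex 4 has neighbors [7], degree = 1.
Handshaking lemma: 2 * 11 = 22.
A tree on 10 vertices has 9 edges. This graph has 11 edges (2 extra). Not a tree.
Diameter (longest shortest path) = 5.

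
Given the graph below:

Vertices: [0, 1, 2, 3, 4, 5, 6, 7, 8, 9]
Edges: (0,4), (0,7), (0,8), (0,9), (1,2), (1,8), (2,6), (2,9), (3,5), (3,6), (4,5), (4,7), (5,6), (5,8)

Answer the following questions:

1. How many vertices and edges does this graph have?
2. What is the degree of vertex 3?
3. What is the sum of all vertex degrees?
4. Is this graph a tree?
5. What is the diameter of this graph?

Count: 10 vertices, 14 edges.
Vertex 3 has neighbors [5, 6], degree = 2.
Handshaking lemma: 2 * 14 = 28.
A tree on 10 vertices has 9 edges. This graph has 14 edges (5 extra). Not a tree.
Diameter (longest shortest path) = 3.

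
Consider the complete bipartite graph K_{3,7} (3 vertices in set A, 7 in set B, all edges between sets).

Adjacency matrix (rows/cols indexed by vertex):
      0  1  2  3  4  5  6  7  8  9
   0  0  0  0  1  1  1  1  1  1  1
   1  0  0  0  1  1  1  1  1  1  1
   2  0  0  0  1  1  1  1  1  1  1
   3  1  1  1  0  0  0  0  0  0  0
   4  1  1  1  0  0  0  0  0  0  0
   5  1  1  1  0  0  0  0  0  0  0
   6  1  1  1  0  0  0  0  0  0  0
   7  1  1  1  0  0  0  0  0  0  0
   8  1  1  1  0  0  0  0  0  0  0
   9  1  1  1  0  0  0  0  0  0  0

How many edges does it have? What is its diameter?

K_{3,7} has 3 * 7 = 21 edges.
Any vertex reaches any opposite-side vertex in 1 step; same-side vertices reach in 2 steps via any opposite-side vertex.
Diameter = 2.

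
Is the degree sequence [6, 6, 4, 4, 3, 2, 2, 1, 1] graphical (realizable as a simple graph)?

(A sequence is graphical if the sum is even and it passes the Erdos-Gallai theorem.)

Sum of degrees = 29. Sum is odd, so the sequence is NOT graphical.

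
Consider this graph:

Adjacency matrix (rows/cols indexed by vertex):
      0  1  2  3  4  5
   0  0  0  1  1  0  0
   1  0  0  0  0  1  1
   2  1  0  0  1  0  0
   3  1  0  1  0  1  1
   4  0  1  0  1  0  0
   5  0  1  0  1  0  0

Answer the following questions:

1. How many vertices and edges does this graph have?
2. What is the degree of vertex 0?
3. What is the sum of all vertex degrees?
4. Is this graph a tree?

Count: 6 vertices, 7 edges.
Vertex 0 has neighbors [2, 3], degree = 2.
Handshaking lemma: 2 * 7 = 14.
A tree on 6 vertices has 5 edges. This graph has 7 edges (2 extra). Not a tree.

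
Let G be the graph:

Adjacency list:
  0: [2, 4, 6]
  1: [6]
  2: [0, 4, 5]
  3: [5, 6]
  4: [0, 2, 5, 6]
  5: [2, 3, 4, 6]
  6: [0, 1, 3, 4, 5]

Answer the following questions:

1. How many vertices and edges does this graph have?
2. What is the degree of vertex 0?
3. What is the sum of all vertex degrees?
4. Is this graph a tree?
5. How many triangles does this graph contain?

Count: 7 vertices, 11 edges.
Vertex 0 has neighbors [2, 4, 6], degree = 3.
Handshaking lemma: 2 * 11 = 22.
A tree on 7 vertices has 6 edges. This graph has 11 edges (5 extra). Not a tree.
Number of triangles = 5.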